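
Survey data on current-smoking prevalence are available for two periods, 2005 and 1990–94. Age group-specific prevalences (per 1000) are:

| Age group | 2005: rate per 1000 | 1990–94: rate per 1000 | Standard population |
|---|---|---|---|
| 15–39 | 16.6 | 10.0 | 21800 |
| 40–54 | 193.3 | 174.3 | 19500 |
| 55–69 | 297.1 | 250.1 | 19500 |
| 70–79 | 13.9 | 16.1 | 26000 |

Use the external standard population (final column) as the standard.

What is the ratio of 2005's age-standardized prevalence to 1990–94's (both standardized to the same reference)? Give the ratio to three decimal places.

1.154

Standard total = 86800; weights = 0.2512, 0.2247, 0.2247, 0.2995.
2005: 0.2512×16.6 + 0.2247×193.3 + 0.2247×297.1 + 0.2995×13.9 = 118.5032 per 1000.
1990–94: 0.2512×10.0 + 0.2247×174.3 + 0.2247×250.1 + 0.2995×16.1 = 102.6774 per 1000.
Ratio = 118.5032 ÷ 102.6774 = 1.15413.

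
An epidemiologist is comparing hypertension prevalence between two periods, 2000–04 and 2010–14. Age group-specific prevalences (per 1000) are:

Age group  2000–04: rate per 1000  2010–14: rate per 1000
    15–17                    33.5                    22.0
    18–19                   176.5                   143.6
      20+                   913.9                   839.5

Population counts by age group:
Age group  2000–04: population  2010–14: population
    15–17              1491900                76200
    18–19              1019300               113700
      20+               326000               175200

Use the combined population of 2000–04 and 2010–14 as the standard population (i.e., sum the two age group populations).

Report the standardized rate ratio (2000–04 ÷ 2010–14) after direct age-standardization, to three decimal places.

Combined standard total = 3202300; weights = 0.4897, 0.3538, 0.1565.
2000–04: 0.4897×33.5 + 0.3538×176.5 + 0.1565×913.9 = 221.8882 per 1000.
2010–14: 0.4897×22.0 + 0.3538×143.6 + 0.1565×839.5 = 192.9721 per 1000.
Ratio = 221.8882 ÷ 192.9721 = 1.14985.

1.150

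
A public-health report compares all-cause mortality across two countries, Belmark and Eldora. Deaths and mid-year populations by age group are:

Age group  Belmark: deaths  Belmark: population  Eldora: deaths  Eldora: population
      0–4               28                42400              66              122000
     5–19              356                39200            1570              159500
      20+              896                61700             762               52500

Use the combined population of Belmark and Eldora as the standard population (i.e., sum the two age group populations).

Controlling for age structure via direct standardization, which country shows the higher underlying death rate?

Eldora

Age-specific rates per 1000 for Belmark: 0.660, 9.082, 14.522.
For Eldora: 0.541, 9.843, 14.514.
Combined standard total = 477300; weights = 0.3444, 0.4163, 0.2393.
Belmark: 0.3444×0.660 + 0.4163×9.082 + 0.2393×14.522 = 7.4827 per 1000.
Eldora: 0.3444×0.541 + 0.4163×9.843 + 0.2393×14.514 = 7.7568 per 1000.
The crude rates (8.93 vs 7.18) would put Belmark higher, but that reflects its age composition; once standardized to a common age structure, Eldora has the higher underlying rate.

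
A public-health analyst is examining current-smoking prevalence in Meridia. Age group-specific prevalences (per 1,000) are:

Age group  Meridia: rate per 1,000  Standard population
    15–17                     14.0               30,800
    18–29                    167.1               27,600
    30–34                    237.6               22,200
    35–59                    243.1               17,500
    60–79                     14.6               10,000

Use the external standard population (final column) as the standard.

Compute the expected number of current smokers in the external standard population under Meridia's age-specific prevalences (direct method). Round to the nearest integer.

14718

Expected current smokers = Σ (standard pop × age-specific rate ÷ 1,000)
= 30,800×14.0/1,000 + 27,600×167.1/1,000 + 22,200×237.6/1,000 + 17,500×243.1/1,000 + 10,000×14.6/1,000
= 431.20 + 4611.96 + 5274.72 + 4254.25 + 146.00 = 14718.13.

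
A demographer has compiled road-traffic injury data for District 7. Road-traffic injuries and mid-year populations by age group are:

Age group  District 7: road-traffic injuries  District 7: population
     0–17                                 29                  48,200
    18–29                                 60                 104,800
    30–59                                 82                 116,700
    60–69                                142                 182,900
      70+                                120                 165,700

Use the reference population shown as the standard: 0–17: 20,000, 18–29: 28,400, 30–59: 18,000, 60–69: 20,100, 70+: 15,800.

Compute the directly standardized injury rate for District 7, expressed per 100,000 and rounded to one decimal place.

Age-specific rates per 100,000 for District 7: 60.17, 57.25, 70.27, 77.64, 72.42.
Standard total = 102,300; weights = 0.1955, 0.2776, 0.1760, 0.1965, 0.1544.
Standardized rate: 0.1955×60.17 + 0.2776×57.25 + 0.1760×70.27 + 0.1965×77.64 + 0.1544×72.42 = 66.4596 per 100,000.

66.5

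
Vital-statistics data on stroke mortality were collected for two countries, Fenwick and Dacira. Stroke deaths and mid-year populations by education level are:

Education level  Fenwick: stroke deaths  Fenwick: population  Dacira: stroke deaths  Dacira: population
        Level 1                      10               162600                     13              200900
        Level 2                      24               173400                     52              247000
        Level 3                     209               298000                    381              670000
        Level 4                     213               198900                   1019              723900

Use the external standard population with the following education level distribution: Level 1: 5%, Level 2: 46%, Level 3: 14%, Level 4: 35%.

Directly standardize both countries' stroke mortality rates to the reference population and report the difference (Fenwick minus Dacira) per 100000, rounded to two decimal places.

-13.26

Education-specific rates per 100000 for Fenwick: 6.15, 13.84, 70.13, 107.09.
For Dacira: 6.47, 21.05, 56.87, 140.77.
Standard weights: 0.05, 0.46, 0.14, 0.35.
Fenwick: 0.0500×6.15 + 0.4600×13.84 + 0.1400×70.13 + 0.3500×107.09 = 53.9742 per 100000.
Dacira: 0.0500×6.47 + 0.4600×21.05 + 0.1400×56.87 + 0.3500×140.77 = 67.2368 per 100000.
Difference = 53.9742 − 67.2368 = -13.2626.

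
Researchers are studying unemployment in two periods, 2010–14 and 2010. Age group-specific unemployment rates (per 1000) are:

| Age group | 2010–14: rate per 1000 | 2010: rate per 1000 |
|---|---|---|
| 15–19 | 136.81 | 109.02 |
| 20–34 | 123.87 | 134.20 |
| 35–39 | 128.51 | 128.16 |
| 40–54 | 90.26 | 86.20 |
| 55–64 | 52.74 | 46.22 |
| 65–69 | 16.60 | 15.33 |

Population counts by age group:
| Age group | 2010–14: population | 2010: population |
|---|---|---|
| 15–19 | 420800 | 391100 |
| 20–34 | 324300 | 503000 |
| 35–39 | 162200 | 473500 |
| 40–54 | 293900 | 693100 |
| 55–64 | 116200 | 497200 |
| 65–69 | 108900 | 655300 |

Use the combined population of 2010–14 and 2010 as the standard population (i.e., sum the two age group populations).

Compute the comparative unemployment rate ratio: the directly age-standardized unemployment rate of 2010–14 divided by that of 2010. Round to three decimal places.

Combined standard total = 4639500; weights = 0.1750, 0.1783, 0.1370, 0.2127, 0.1322, 0.1647.
2010–14: 0.1750×136.81 + 0.1783×123.87 + 0.1370×128.51 + 0.2127×90.26 + 0.1322×52.74 + 0.1647×16.60 = 92.5467 per 1000.
2010: 0.1750×109.02 + 0.1783×134.20 + 0.1370×128.16 + 0.2127×86.20 + 0.1322×46.22 + 0.1647×15.33 = 87.5427 per 1000.
Ratio = 92.5467 ÷ 87.5427 = 1.05716.

1.057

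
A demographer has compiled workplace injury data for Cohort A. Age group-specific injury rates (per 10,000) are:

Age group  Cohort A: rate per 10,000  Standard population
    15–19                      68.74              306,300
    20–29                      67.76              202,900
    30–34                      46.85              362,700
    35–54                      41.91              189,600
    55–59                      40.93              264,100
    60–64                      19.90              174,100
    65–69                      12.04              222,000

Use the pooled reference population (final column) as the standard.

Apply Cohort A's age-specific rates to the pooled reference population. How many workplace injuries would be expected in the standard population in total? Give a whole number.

Expected workplace injuries = Σ (standard pop × age-specific rate ÷ 10,000)
= 306,300×68.74/10,000 + 202,900×67.76/10,000 + 362,700×46.85/10,000 + 189,600×41.91/10,000 + 264,100×40.93/10,000 + 174,100×19.90/10,000 + 222,000×12.04/10,000
= 2105.51 + 1374.85 + 1699.25 + 794.61 + 1080.96 + 346.46 + 267.29 = 7668.93.

7669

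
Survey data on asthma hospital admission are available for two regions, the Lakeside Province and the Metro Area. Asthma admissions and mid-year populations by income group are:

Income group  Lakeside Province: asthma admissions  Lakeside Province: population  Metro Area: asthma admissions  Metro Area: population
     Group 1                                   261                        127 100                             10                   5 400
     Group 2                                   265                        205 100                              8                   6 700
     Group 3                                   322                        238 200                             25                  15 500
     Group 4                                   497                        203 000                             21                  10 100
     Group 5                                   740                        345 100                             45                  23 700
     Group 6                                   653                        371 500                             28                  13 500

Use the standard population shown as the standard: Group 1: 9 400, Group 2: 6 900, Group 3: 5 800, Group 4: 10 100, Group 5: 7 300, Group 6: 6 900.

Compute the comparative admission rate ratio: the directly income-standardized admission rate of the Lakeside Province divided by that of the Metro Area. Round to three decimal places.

Income-specific rates per 10 000 for the Lakeside Province: 20.54, 12.92, 13.52, 24.48, 21.44, 17.58.
For the Metro Area: 18.52, 11.94, 16.13, 20.79, 18.99, 20.74.
Standard total = 46 400; weights = 0.2026, 0.1487, 0.1250, 0.2177, 0.1573, 0.1487.
The Lakeside Province: 0.2026×20.54 + 0.1487×12.92 + 0.1250×13.52 + 0.2177×24.48 + 0.1573×21.44 + 0.1487×17.58 = 19.0879 per 10 000.
The Metro Area: 0.2026×18.52 + 0.1487×11.94 + 0.1250×16.13 + 0.2177×20.79 + 0.1573×18.99 + 0.1487×20.74 = 18.1407 per 10 000.
Ratio = 19.0879 ÷ 18.1407 = 1.05221.

1.052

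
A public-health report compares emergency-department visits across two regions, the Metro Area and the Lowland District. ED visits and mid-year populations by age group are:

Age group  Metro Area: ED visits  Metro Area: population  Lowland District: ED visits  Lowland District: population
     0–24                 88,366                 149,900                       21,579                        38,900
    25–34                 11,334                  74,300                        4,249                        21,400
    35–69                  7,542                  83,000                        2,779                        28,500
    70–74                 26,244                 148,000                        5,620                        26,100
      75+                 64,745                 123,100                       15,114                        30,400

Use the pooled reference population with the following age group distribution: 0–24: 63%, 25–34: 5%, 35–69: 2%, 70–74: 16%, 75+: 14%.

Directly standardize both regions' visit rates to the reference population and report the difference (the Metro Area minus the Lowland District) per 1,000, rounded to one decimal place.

17.4

Age-specific rates per 1,000 for the Metro Area: 589.500, 152.544, 90.867, 177.324, 525.955.
For the Lowland District: 554.730, 198.551, 97.509, 215.326, 497.171.
Standard weights: 0.63, 0.05, 0.02, 0.16, 0.14.
The Metro Area: 0.6300×589.500 + 0.0500×152.544 + 0.0200×90.867 + 0.1600×177.324 + 0.1400×525.955 = 482.8348 per 1,000.
The Lowland District: 0.6300×554.730 + 0.0500×198.551 + 0.0200×97.509 + 0.1600×215.326 + 0.1400×497.171 = 465.4137 per 1,000.
Difference = 482.8348 − 465.4137 = 17.4211.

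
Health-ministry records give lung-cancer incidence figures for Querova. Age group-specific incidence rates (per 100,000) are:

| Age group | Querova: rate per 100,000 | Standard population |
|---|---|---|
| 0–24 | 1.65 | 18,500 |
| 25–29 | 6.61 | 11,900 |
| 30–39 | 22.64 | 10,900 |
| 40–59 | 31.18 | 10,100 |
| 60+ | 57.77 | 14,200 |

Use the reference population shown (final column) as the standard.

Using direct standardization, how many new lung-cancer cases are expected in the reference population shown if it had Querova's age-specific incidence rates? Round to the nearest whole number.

15

Expected new lung-cancer cases = Σ (standard pop × age-specific rate ÷ 100,000)
= 18,500×1.65/100,000 + 11,900×6.61/100,000 + 10,900×22.64/100,000 + 10,100×31.18/100,000 + 14,200×57.77/100,000
= 0.31 + 0.79 + 2.47 + 3.15 + 8.20 = 14.91.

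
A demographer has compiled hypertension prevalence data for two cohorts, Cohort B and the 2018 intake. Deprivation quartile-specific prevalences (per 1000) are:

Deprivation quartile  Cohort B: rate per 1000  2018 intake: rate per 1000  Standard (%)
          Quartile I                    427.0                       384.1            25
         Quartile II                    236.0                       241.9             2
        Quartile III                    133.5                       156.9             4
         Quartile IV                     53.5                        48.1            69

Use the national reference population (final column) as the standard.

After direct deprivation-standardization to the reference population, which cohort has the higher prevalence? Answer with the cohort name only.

Cohort B

Standard weights: 0.25, 0.02, 0.04, 0.69.
Cohort B: 0.2500×427.0 + 0.0200×236.0 + 0.0400×133.5 + 0.6900×53.5 = 153.7250 per 1000.
The 2018 intake: 0.2500×384.1 + 0.0200×241.9 + 0.0400×156.9 + 0.6900×48.1 = 140.3280 per 1000.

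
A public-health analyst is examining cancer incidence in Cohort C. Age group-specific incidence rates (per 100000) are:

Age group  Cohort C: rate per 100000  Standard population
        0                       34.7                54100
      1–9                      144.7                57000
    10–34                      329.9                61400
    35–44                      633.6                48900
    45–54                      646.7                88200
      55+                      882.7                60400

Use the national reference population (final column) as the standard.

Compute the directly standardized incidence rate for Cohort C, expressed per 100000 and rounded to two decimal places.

464.10

Standard total = 370000; weights = 0.1462, 0.1541, 0.1659, 0.1322, 0.2384, 0.1632.
Standardized rate: 0.1462×34.7 + 0.1541×144.7 + 0.1659×329.9 + 0.1322×633.6 + 0.2384×646.7 + 0.1632×882.7 = 464.1029 per 100000.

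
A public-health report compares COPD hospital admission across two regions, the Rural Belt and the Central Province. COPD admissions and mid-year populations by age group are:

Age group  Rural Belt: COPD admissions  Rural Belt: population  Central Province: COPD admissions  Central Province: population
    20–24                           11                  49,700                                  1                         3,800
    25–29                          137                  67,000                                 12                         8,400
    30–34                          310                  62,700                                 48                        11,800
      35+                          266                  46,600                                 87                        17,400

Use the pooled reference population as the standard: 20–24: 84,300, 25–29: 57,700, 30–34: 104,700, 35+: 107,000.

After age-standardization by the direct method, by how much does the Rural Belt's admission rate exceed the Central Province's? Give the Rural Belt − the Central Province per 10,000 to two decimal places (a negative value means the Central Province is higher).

Age-specific rates per 10,000 for the Rural Belt: 2.21, 20.45, 49.44, 57.08.
For the Central Province: 2.63, 14.29, 40.68, 50.00.
Standard total = 353,700; weights = 0.2383, 0.1631, 0.2960, 0.3025.
The Rural Belt: 0.2383×2.21 + 0.1631×20.45 + 0.2960×49.44 + 0.3025×57.08 = 35.7667 per 10,000.
The Central Province: 0.2383×2.63 + 0.1631×14.29 + 0.2960×40.68 + 0.3025×50.00 = 30.1247 per 10,000.
Difference = 35.7667 − 30.1247 = 5.6420.

5.64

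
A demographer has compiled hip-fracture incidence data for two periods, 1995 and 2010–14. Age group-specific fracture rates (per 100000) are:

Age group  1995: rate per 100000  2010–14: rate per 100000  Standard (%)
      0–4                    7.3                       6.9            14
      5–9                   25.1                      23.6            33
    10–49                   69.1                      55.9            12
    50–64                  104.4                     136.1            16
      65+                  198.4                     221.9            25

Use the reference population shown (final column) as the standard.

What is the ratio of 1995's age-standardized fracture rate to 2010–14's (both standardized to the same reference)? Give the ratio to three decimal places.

Standard weights: 0.14, 0.33, 0.12, 0.16, 0.25.
1995: 0.1400×7.3 + 0.3300×25.1 + 0.1200×69.1 + 0.1600×104.4 + 0.2500×198.4 = 83.9010 per 100000.
2010–14: 0.1400×6.9 + 0.3300×23.6 + 0.1200×55.9 + 0.1600×136.1 + 0.2500×221.9 = 92.7130 per 100000.
Ratio = 83.9010 ÷ 92.7130 = 0.90495.

0.905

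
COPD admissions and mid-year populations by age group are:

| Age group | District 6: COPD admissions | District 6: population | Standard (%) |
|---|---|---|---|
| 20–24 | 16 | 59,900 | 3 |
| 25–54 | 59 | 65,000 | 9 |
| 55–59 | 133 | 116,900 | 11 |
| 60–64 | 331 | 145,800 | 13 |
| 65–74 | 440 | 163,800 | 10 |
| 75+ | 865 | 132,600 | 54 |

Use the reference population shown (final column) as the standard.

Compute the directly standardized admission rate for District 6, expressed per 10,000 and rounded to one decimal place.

Age-specific rates per 10,000 for District 6: 2.67, 9.08, 11.38, 22.70, 26.86, 65.23.
Standard weights: 0.03, 0.09, 0.11, 0.13, 0.10, 0.54.
Standardized rate: 0.0300×2.67 + 0.0900×9.08 + 0.1100×11.38 + 0.1300×22.70 + 0.1000×26.86 + 0.5400×65.23 = 43.0123 per 10,000.

43.0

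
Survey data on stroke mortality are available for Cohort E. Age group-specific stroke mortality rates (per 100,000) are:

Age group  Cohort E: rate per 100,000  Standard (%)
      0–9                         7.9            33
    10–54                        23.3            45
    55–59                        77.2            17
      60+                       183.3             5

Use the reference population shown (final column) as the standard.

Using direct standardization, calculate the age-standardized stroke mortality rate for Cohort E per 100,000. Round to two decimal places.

35.38

Standard weights: 0.33, 0.45, 0.17, 0.05.
Standardized rate: 0.3300×7.9 + 0.4500×23.3 + 0.1700×77.2 + 0.0500×183.3 = 35.3810 per 100,000.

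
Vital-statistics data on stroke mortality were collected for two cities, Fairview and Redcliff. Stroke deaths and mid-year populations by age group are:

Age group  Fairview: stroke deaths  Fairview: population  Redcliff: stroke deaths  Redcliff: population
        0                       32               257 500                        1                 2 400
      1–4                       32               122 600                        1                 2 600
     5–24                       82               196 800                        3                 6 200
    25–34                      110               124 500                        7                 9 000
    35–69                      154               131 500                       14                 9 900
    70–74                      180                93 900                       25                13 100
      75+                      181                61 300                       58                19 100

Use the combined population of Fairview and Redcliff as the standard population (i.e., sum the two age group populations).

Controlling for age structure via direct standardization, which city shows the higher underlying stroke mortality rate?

Redcliff

Age-specific rates per 100 000 for Fairview: 12.43, 26.10, 41.67, 88.35, 117.11, 191.69, 295.27.
For Redcliff: 41.67, 38.46, 48.39, 77.78, 141.41, 190.84, 303.66.
Combined standard total = 1 050 400; weights = 0.2474, 0.1192, 0.1933, 0.1271, 0.1346, 0.1019, 0.0765.
Fairview: 0.2474×12.43 + 0.1192×26.10 + 0.1933×41.67 + 0.1271×88.35 + 0.1346×117.11 + 0.1019×191.69 + 0.0765×295.27 = 83.3601 per 100 000.
Redcliff: 0.2474×41.67 + 0.1192×38.46 + 0.1933×48.39 + 0.1271×77.78 + 0.1346×141.41 + 0.1019×190.84 + 0.0765×303.66 = 95.8501 per 100 000.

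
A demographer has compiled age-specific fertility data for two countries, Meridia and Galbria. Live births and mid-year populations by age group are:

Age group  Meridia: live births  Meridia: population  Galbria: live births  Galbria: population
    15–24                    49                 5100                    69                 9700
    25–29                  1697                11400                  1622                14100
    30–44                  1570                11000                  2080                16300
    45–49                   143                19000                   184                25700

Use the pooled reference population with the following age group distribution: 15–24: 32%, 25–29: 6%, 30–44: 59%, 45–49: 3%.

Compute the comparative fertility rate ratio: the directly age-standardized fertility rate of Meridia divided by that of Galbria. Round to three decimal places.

1.139

Age-specific rates per 1000 for Meridia: 9.608, 148.860, 142.727, 7.526.
For Galbria: 7.113, 115.035, 127.607, 7.160.
Standard weights: 0.32, 0.06, 0.59, 0.03.
Meridia: 0.3200×9.608 + 0.0600×148.860 + 0.5900×142.727 + 0.0300×7.526 = 96.4410 per 1000.
Galbria: 0.3200×7.113 + 0.0600×115.035 + 0.5900×127.607 + 0.0300×7.160 = 84.6815 per 1000.
Ratio = 96.4410 ÷ 84.6815 = 1.13887.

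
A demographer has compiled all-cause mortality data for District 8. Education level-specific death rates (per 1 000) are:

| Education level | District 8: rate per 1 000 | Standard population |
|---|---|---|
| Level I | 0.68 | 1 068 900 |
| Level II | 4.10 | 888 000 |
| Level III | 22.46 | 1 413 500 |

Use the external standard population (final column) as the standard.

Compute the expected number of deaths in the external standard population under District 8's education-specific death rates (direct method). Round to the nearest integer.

36115

Expected deaths = Σ (standard pop × education-specific rate ÷ 1 000)
= 1 068 900×0.68/1 000 + 888 000×4.10/1 000 + 1 413 500×22.46/1 000
= 726.85 + 3640.80 + 31747.21 = 36114.86.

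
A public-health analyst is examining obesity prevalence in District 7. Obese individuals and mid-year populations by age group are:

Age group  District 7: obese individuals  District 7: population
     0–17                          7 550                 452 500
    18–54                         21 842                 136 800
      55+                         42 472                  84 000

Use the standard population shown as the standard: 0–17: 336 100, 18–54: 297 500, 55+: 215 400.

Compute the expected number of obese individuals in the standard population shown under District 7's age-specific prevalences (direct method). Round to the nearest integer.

162018

Age-specific rates per 1 000 for District 7: 16.685, 159.664, 505.619.
Expected obese individuals = Σ (standard pop × age-specific rate ÷ 1 000)
= 336 100×16.685/1 000 + 297 500×159.664/1 000 + 215 400×505.619/1 000
= 5607.86 + 47499.96 + 108910.34 = 162018.16.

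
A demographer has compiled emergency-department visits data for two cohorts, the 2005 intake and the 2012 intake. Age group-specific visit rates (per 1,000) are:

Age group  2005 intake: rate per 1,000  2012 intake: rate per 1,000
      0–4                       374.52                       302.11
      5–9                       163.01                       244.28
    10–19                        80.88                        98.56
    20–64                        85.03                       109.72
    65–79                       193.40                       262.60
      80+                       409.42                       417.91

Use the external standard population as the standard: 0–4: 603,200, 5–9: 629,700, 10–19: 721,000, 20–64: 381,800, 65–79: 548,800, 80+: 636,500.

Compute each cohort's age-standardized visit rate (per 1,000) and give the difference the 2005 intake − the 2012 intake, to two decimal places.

-20.75

Standard total = 3,521,000; weights = 0.1713, 0.1788, 0.2048, 0.1084, 0.1559, 0.1808.
The 2005 intake: 0.1713×374.52 + 0.1788×163.01 + 0.2048×80.88 + 0.1084×85.03 + 0.1559×193.40 + 0.1808×409.42 = 223.2521 per 1,000.
The 2012 intake: 0.1713×302.11 + 0.1788×244.28 + 0.2048×98.56 + 0.1084×109.72 + 0.1559×262.60 + 0.1808×417.91 = 243.9998 per 1,000.
Difference = 223.2521 − 243.9998 = -20.7477.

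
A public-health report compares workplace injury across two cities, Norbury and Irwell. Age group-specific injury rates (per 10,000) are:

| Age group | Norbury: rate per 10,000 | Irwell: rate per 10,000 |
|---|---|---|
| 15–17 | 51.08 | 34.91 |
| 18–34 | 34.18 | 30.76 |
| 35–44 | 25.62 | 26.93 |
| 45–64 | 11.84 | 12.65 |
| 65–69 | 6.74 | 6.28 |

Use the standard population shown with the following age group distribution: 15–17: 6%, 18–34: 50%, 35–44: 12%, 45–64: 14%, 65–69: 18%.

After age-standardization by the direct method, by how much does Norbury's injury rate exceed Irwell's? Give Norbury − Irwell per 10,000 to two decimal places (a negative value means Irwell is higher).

2.49

Standard weights: 0.06, 0.50, 0.12, 0.14, 0.18.
Norbury: 0.0600×51.08 + 0.5000×34.18 + 0.1200×25.62 + 0.1400×11.84 + 0.1800×6.74 = 26.1000 per 10,000.
Irwell: 0.0600×34.91 + 0.5000×30.76 + 0.1200×26.93 + 0.1400×12.65 + 0.1800×6.28 = 23.6076 per 10,000.
Difference = 26.1000 − 23.6076 = 2.4924.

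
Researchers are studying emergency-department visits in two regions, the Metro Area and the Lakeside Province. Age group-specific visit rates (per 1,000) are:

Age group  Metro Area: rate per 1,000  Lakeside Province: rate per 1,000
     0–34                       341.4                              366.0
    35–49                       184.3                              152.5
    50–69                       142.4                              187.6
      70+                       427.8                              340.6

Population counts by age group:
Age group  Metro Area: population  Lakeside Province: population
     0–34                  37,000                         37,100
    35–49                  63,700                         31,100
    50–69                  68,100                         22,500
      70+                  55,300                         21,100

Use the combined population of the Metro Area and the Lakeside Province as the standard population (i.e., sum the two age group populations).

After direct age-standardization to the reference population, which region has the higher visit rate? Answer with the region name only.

Metro Area

Combined standard total = 335,900; weights = 0.2206, 0.2822, 0.2697, 0.2274.
The Metro Area: 0.2206×341.4 + 0.2822×184.3 + 0.2697×142.4 + 0.2274×427.8 = 263.0388 per 1,000.
The Lakeside Province: 0.2206×366.0 + 0.2822×152.5 + 0.2697×187.6 + 0.2274×340.6 = 251.8488 per 1,000.
The crude rates (257.59 vs 265.91) would put the Lakeside Province higher, but that reflects its age composition; once standardized to a common age structure, the Metro Area has the higher underlying rate.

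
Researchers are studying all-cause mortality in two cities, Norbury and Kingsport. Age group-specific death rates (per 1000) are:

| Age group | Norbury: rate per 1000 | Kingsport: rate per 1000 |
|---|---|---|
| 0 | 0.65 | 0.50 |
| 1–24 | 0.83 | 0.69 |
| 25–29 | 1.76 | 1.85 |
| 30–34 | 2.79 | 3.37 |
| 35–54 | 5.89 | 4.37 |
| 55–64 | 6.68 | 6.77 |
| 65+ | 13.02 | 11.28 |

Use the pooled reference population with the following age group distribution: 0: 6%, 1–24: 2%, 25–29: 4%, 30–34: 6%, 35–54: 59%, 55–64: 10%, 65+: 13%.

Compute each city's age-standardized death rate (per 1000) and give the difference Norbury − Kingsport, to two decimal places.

Standard weights: 0.06, 0.02, 0.04, 0.06, 0.59, 0.10, 0.13.
Norbury: 0.0600×0.65 + 0.0200×0.83 + 0.0400×1.76 + 0.0600×2.79 + 0.5900×5.89 + 0.1000×6.68 + 0.1300×13.02 = 6.1291 per 1000.
Kingsport: 0.0600×0.50 + 0.0200×0.69 + 0.0400×1.85 + 0.0600×3.37 + 0.5900×4.37 + 0.1000×6.77 + 0.1300×11.28 = 5.0417 per 1000.
Difference = 6.1291 − 5.0417 = 1.0874.

1.09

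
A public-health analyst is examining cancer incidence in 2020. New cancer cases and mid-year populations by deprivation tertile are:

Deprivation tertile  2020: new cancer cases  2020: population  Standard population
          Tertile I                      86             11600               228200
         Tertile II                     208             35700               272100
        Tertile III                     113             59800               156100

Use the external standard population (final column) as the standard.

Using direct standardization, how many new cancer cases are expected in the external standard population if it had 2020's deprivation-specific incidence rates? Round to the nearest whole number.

3572

Deprivation-specific rates per 100000 for 2020: 741.38, 582.63, 188.96.
Expected new cancer cases = Σ (standard pop × deprivation-specific rate ÷ 100000)
= 228200×741.38/100000 + 272100×582.63/100000 + 156100×188.96/100000
= 1691.83 + 1585.34 + 294.97 = 3572.14.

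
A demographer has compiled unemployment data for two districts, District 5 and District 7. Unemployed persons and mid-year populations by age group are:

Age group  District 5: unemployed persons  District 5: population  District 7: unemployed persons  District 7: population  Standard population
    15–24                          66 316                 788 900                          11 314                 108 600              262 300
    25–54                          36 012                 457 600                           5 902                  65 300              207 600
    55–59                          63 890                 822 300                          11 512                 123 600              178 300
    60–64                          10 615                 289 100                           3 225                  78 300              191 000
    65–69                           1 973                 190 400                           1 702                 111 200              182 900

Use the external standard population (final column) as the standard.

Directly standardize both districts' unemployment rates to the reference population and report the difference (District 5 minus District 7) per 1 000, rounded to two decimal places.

-11.95

Age-specific rates per 1 000 for District 5: 84.061, 78.698, 77.697, 36.717, 10.362.
For District 7: 104.180, 90.383, 93.139, 41.188, 15.306.
Standard total = 1 022 100; weights = 0.2566, 0.2031, 0.1744, 0.1869, 0.1789.
District 5: 0.2566×84.061 + 0.2031×78.698 + 0.1744×77.697 + 0.1869×36.717 + 0.1789×10.362 = 59.8264 per 1 000.
District 7: 0.2566×104.180 + 0.2031×90.383 + 0.1744×93.139 + 0.1869×41.188 + 0.1789×15.306 = 71.7767 per 1 000.
Difference = 59.8264 − 71.7767 = -11.9504.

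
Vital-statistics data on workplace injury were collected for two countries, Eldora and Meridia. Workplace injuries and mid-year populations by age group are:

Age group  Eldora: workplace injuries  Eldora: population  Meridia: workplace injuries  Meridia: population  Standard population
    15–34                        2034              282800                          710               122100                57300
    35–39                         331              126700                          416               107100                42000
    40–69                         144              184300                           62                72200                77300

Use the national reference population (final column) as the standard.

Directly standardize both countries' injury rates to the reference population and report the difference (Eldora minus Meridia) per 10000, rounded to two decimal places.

Age-specific rates per 10000 for Eldora: 71.92, 26.12, 7.81.
For Meridia: 58.15, 38.84, 8.59.
Standard total = 176600; weights = 0.3245, 0.2378, 0.4377.
Eldora: 0.3245×71.92 + 0.2378×26.12 + 0.4377×7.81 = 32.9696 per 10000.
Meridia: 0.3245×58.15 + 0.2378×38.84 + 0.4377×8.59 = 31.8636 per 10000.
Difference = 32.9696 − 31.8636 = 1.1060.

1.11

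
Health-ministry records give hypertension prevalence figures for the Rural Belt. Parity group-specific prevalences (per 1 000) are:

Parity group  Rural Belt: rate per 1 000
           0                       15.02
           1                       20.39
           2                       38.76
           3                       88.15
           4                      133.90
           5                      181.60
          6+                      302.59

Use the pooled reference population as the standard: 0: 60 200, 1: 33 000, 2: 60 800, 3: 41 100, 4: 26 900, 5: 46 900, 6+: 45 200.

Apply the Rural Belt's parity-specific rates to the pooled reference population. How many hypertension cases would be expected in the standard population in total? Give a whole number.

Expected hypertension cases = Σ (standard pop × parity-specific rate ÷ 1 000)
= 60 200×15.02/1 000 + 33 000×20.39/1 000 + 60 800×38.76/1 000 + 41 100×88.15/1 000 + 26 900×133.90/1 000 + 46 900×181.60/1 000 + 45 200×302.59/1 000
= 904.20 + 672.87 + 2356.61 + 3622.97 + 3601.91 + 8517.04 + 13677.07 = 33352.67.

33353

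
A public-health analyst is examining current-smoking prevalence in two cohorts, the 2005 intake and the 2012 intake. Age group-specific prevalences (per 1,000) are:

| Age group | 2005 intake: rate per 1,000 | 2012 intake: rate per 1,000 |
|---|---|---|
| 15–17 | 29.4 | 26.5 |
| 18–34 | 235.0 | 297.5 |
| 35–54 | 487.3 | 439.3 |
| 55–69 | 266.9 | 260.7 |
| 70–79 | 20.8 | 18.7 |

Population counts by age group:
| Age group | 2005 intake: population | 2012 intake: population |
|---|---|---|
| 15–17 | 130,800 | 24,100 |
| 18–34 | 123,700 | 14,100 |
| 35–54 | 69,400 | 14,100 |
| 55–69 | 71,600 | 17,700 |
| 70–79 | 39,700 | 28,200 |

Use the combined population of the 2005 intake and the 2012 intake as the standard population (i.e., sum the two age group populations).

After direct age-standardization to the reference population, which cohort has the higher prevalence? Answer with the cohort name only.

Combined standard total = 533,400; weights = 0.2904, 0.2583, 0.1565, 0.1674, 0.1273.
The 2005 intake: 0.2904×29.4 + 0.2583×235.0 + 0.1565×487.3 + 0.1674×266.9 + 0.1273×20.8 = 192.8630 per 1,000.
The 2012 intake: 0.2904×26.5 + 0.2583×297.5 + 0.1565×439.3 + 0.1674×260.7 + 0.1273×18.7 = 199.3478 per 1,000.
The crude rates (199.15 vs 164.66) would put the 2005 intake higher, but that reflects its age composition; once standardized to a common age structure, the 2012 intake has the higher underlying rate.

2012 intake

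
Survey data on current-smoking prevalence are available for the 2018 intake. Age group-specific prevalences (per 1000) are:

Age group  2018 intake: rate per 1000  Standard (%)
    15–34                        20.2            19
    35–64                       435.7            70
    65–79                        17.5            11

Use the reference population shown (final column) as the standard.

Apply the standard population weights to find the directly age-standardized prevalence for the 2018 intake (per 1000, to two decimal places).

Standard weights: 0.19, 0.70, 0.11.
Standardized rate: 0.1900×20.2 + 0.7000×435.7 + 0.1100×17.5 = 310.7530 per 1000.

310.75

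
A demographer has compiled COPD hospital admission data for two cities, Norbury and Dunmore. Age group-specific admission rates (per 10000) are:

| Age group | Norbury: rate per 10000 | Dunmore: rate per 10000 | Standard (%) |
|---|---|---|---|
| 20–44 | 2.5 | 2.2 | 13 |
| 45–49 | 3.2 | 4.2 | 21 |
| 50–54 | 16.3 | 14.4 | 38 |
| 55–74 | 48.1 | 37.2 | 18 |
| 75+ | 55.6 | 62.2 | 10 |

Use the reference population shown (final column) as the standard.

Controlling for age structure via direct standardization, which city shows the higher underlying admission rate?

Norbury

Standard weights: 0.13, 0.21, 0.38, 0.18, 0.10.
Norbury: 0.1300×2.5 + 0.2100×3.2 + 0.3800×16.3 + 0.1800×48.1 + 0.1000×55.6 = 21.4090 per 10000.
Dunmore: 0.1300×2.2 + 0.2100×4.2 + 0.3800×14.4 + 0.1800×37.2 + 0.1000×62.2 = 19.5560 per 10000.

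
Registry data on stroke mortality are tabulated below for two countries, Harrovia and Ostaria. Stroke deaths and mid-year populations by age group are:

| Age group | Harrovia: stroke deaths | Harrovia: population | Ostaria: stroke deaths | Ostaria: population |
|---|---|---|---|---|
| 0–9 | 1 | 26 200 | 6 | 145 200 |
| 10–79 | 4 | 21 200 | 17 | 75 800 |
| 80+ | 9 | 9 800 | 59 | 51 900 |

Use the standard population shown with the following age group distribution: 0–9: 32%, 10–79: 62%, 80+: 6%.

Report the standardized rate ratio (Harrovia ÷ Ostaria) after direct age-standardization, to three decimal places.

Age-specific rates per 100 000 for Harrovia: 3.82, 18.87, 91.84.
For Ostaria: 4.13, 22.43, 113.68.
Standard weights: 0.32, 0.62, 0.06.
Harrovia: 0.3200×3.82 + 0.6200×18.87 + 0.0600×91.84 = 18.4297 per 100 000.
Ostaria: 0.3200×4.13 + 0.6200×22.43 + 0.0600×113.68 = 22.0481 per 100 000.
Ratio = 18.4297 ÷ 22.0481 = 0.83588.

0.836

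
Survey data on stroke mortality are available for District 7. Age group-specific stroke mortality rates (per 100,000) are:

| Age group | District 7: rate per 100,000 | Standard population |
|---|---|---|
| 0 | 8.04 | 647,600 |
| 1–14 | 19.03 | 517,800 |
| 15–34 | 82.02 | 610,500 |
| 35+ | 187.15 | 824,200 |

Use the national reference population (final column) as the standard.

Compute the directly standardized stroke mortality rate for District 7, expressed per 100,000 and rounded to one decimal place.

Standard total = 2,600,100; weights = 0.2491, 0.1991, 0.2348, 0.3170.
Standardized rate: 0.2491×8.04 + 0.1991×19.03 + 0.2348×82.02 + 0.3170×187.15 = 84.3747 per 100,000.

84.4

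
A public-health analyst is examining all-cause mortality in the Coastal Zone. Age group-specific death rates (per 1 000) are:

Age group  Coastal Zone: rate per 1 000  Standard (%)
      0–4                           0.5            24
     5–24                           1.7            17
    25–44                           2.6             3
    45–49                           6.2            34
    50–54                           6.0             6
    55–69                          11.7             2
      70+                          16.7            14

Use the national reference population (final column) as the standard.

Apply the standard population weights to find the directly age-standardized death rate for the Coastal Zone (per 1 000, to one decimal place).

5.5

Standard weights: 0.24, 0.17, 0.03, 0.34, 0.06, 0.02, 0.14.
Standardized rate: 0.2400×0.5 + 0.1700×1.7 + 0.0300×2.6 + 0.3400×6.2 + 0.0600×6.0 + 0.0200×11.7 + 0.1400×16.7 = 5.5270 per 1 000.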